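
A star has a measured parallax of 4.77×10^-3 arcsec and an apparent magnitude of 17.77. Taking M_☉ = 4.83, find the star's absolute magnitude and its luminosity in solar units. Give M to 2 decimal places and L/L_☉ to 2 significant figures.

d = 1/p = 1/4.77×10^-3″ = 209.6 pc
M = m − 5 log₁₀ d + 5 = 17.77 − 5·2.3215 + 5 = 11.163
M − M_☉ = 11.163 − 4.83 = 6.333
L/L_☉ = 10^(−0.4 × 6.333) = 2.931×10^-3

M ≈ 11.16; L/L_☉ ≈ 2.9×10^-3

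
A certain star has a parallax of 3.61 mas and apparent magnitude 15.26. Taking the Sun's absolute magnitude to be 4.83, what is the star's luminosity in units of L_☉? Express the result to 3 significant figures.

d = 1/p = 1000/3.61 mas = 277.0 pc
M = m − 5 log₁₀ d + 5 = 15.26 − 5·2.4425 + 5 = 8.048
M − M_☉ = 8.048 − 4.83 = 3.218
L/L_☉ = 10^(−0.4 × 3.218) = 0.05164

L/L_☉ ≈ 0.0516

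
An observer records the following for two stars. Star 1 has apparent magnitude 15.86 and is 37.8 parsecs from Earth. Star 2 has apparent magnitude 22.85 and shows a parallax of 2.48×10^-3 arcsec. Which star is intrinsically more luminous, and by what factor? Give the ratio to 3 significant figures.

Star 1: M = m − 5 log₁₀ d + 5 = 15.86 − 5·1.5775 + 5 = 12.973
Star 2: d = 1/p = 1/2.48×10^-3″ = 403.2 pc
Star 2: M = m − 5 log₁₀ d + 5 = 22.85 − 5·2.6055 + 5 = 14.822
ΔM = M_1 − M_2 = 12.973 − (14.822) = -1.850; smaller M is more luminous → Star 1.
L ratio = 10^(0.4 |ΔM|) = 10^0.740 = 5.494

Star 1 is more luminous, by a factor of 5.49.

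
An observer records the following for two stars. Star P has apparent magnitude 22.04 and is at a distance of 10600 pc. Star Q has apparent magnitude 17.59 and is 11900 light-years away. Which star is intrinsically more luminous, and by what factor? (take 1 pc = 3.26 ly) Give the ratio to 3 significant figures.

Star Q is more luminous, by a factor of 7.15.

Star P: M = m − 5 log₁₀ d + 5 = 22.04 − 5·4.0253 + 5 = 6.913
Star Q: d = 11900 ly / 3.26 = 3650 pc
Star Q: M = m − 5 log₁₀ d + 5 = 17.59 − 5·3.5623 + 5 = 4.778
ΔM = M_P − M_Q = 6.913 − (4.778) = 2.135; smaller M is more luminous → Star Q.
L ratio = 10^(0.4 |ΔM|) = 10^0.854 = 7.146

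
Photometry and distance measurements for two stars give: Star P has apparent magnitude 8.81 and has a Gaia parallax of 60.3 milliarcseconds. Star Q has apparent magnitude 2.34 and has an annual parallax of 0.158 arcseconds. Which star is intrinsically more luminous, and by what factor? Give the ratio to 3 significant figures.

Star P: p = 60.3 mas = 0.0603″ → d = 1/p = 16.58 pc
Star P: M = m − 5 log₁₀ d + 5 = 8.81 − 5·1.2197 + 5 = 7.712
Star Q: d = 1/p = 1/0.158″ = 6.329 pc
Star Q: M = m − 5 log₁₀ d + 5 = 2.34 − 5·0.8013 + 5 = 3.333
ΔM = M_P − M_Q = 7.712 − (3.333) = 4.378; smaller M is more luminous → Star Q.
L ratio = 10^(0.4 |ΔM|) = 10^1.751 = 56.41

Star Q is more luminous, by a factor of 56.4.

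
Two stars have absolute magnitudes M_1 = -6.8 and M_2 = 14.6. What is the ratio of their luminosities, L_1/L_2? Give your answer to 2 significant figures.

ΔM = M_1 − M_2 = -21.4
L_1/L_2 = 10^(−0.4 ΔM) = 10^8.560 = 3.631×10^8

L_1/L_2 ≈ 3.6×10^8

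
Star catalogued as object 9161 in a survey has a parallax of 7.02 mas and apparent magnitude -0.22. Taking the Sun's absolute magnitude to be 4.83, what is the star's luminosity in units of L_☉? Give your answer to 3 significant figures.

L/L_☉ ≈ 21200

d = 1/p = 1000/7.02 mas = 142.5 pc
M = m − 5 log₁₀ d + 5 = -0.22 − 5·2.1537 + 5 = -5.988
M − M_☉ = -5.988 − 4.83 = -10.818
L/L_☉ = 10^(−0.4 × -10.818) = 21250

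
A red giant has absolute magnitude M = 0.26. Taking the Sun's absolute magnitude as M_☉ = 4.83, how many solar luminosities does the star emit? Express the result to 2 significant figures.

L/L_☉ ≈ 67

M − M_☉ = 0.26 − 4.83 = -4.570
L/L_☉ = 10^(−0.4 (M − M_☉)) = 10^1.828 = 67.30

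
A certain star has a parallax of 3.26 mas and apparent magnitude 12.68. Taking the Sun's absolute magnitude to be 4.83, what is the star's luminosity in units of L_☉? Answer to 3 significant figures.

L/L_☉ ≈ 0.682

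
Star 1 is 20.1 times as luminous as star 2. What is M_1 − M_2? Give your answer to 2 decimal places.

M_1 − M_2 ≈ -3.26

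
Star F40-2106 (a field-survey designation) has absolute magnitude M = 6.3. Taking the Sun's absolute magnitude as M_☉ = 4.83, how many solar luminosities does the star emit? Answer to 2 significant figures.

M − M_☉ = 6.3 − 4.83 = 1.470
L/L_☉ = 10^(−0.4 (M − M_☉)) = 10^-0.588 = 0.2582

L/L_☉ ≈ 0.26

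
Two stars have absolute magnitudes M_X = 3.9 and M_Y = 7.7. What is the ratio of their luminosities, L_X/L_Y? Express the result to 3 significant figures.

L_X/L_Y ≈ 33.1

ΔM = M_X − M_Y = -3.8
L_X/L_Y = 10^(−0.4 ΔM) = 10^1.520 = 33.11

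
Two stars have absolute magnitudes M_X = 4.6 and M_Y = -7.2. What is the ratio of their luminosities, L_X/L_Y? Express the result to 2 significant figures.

L_X/L_Y ≈ 1.9×10^-5

ΔM = M_X − M_Y = 11.8
L_X/L_Y = 10^(−0.4 ΔM) = 10^-4.720 = 1.905×10^-5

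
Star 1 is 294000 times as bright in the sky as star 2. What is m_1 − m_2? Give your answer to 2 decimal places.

Pogson: Δm = −2.5 log₁₀(ratio) = −2.5 log₁₀(294000) = −2.5 × 5.4683 = -13.671
Star 1 is brighter, so it has the smaller magnitude: the difference is negative.

m_1 − m_2 ≈ -13.67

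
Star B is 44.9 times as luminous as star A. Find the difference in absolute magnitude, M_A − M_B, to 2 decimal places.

M_A − M_B ≈ 4.13

Pogson: ΔM = −2.5 log₁₀(ratio) = −2.5 log₁₀(44.9) = −2.5 × 1.6522 = -4.131
Star B is brighter so has the smaller magnitude: M_A − M_B is positive.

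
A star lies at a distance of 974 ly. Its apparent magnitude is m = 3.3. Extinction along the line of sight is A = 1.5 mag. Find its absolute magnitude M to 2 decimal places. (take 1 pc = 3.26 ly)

M ≈ -5.58

d = 974 ly / 3.26 = 298.8 pc
5 log₁₀(d/10 pc) = 5 log₁₀(298.8) − 5 = 7.377
M = m − 5 log₁₀(d/10) − A = 3.3 − 7.377 − 1.5 = -5.577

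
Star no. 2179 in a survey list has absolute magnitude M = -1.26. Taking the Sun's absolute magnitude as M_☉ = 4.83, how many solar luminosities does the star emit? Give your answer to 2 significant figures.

L/L_☉ ≈ 270

M − M_☉ = -1.26 − 4.83 = -6.090
L/L_☉ = 10^(−0.4 (M − M_☉)) = 10^2.436 = 272.9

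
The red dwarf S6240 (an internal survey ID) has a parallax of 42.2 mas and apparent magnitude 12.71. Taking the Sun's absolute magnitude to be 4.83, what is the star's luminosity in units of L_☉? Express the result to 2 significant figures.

d = 1/p = 1000/42.2 mas = 23.70 pc
M = m − 5 log₁₀ d + 5 = 12.71 − 5·1.3747 + 5 = 10.837
M − M_☉ = 10.837 − 4.83 = 6.007
L/L_☉ = 10^(−0.4 × 6.007) = 3.957×10^-3

L/L_☉ ≈ 4.0×10^-3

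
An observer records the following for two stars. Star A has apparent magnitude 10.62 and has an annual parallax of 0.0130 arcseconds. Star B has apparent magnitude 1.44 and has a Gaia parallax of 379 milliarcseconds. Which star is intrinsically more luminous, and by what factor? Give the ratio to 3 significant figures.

Star A: d = 1/p = 1/0.0130″ = 76.92 pc
Star A: M = m − 5 log₁₀ d + 5 = 10.62 − 5·1.8861 + 5 = 6.190
Star B: p = 379 mas = 0.379″ → d = 1/p = 2.639 pc
Star B: M = m − 5 log₁₀ d + 5 = 1.44 − 5·0.4214 + 5 = 4.333
ΔM = M_A − M_B = 6.190 − (4.333) = 1.857; smaller M is more luminous → Star B.
L ratio = 10^(0.4 |ΔM|) = 10^0.743 = 5.529

Star B is more luminous, by a factor of 5.53.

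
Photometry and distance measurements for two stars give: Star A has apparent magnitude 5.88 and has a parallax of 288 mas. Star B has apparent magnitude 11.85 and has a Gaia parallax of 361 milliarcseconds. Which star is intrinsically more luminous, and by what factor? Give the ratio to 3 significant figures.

Star A is more luminous, by a factor of 384.

Star A: p = 288 mas = 0.288″ → d = 1/p = 3.472 pc
Star A: M = m − 5 log₁₀ d + 5 = 5.88 − 5·0.5406 + 5 = 8.177
Star B: p = 361 mas = 0.361″ → d = 1/p = 2.770 pc
Star B: M = m − 5 log₁₀ d + 5 = 11.85 − 5·0.4425 + 5 = 14.638
ΔM = M_A − M_B = 8.177 − (14.638) = -6.461; smaller M is more luminous → Star A.
L ratio = 10^(0.4 |ΔM|) = 10^2.584 = 383.9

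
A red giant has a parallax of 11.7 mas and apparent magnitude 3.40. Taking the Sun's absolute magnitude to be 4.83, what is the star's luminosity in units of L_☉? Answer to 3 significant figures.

L/L_☉ ≈ 273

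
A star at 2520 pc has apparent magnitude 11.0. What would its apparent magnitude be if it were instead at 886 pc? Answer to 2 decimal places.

Flux ∝ 1/d², so Δm = 5 log₁₀(d₂/d₁) = 5 log₁₀(886/2520) = -2.270
m₂ = m₁ + Δm = 11.0 + (-2.270) = 8.730

m ≈ 8.73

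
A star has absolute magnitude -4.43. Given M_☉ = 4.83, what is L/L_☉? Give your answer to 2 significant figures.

M − M_☉ = -4.43 − 4.83 = -9.260
L/L_☉ = 10^(−0.4 (M − M_☉)) = 10^3.704 = 5058

L/L_☉ ≈ 5100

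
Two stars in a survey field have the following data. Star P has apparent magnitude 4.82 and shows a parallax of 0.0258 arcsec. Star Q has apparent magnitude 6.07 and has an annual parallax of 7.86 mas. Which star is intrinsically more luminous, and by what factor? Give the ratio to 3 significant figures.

Star Q is more luminous, by a factor of 3.41.

Star P: d = 1/p = 1/0.0258″ = 38.76 pc
Star P: M = m − 5 log₁₀ d + 5 = 4.82 − 5·1.5884 + 5 = 1.878
Star Q: p = 7.86 mas = 7.86×10^-3″ → d = 1/p = 127.2 pc
Star Q: M = m − 5 log₁₀ d + 5 = 6.07 − 5·2.1046 + 5 = 0.547
ΔM = M_P − M_Q = 1.878 − (0.547) = 1.331; smaller M is more luminous → Star Q.
L ratio = 10^(0.4 |ΔM|) = 10^0.532 = 3.407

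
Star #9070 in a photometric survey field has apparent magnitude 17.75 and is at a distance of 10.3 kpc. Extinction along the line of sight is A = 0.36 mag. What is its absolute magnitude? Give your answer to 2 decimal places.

M ≈ 2.33

d = 10.3 kpc = 10300 pc
5 log₁₀(d/10 pc) = 5 log₁₀(10300) − 5 = 15.064
M = m − 5 log₁₀(d/10) − A = 17.75 − 15.064 − 0.36 = 2.326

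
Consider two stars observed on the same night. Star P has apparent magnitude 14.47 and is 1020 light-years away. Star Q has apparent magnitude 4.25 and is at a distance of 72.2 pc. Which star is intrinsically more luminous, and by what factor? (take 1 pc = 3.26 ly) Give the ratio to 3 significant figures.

Star P: d = 1020 ly / 3.26 = 312.9 pc
Star P: M = m − 5 log₁₀ d + 5 = 14.47 − 5·2.4954 + 5 = 6.993
Star Q: M = m − 5 log₁₀ d + 5 = 4.25 − 5·1.8585 + 5 = -0.043
ΔM = M_P − M_Q = 6.993 − (-0.043) = 7.036; smaller M is more luminous → Star Q.
L ratio = 10^(0.4 |ΔM|) = 10^2.814 = 652.1

Star Q is more luminous, by a factor of 652.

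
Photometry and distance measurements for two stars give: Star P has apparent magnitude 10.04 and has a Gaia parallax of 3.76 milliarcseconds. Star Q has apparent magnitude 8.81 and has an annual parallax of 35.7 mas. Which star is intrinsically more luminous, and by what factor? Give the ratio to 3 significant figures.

Star P: p = 3.76 mas = 3.76×10^-3″ → d = 1/p = 266.0 pc
Star P: M = m − 5 log₁₀ d + 5 = 10.04 − 5·2.4248 + 5 = 2.916
Star Q: p = 35.7 mas = 0.0357″ → d = 1/p = 28.01 pc
Star Q: M = m − 5 log₁₀ d + 5 = 8.81 − 5·1.4473 + 5 = 6.573
ΔM = M_P − M_Q = 2.916 − (6.573) = -3.657; smaller M is more luminous → Star P.
L ratio = 10^(0.4 |ΔM|) = 10^1.463 = 29.04

Star P is more luminous, by a factor of 29.0.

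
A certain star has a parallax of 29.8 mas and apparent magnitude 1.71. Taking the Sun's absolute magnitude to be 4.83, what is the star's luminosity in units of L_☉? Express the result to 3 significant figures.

d = 1/p = 1000/29.8 mas = 33.56 pc
M = m − 5 log₁₀ d + 5 = 1.71 − 5·1.5258 + 5 = -0.919
M − M_☉ = -0.919 − 4.83 = -5.749
L/L_☉ = 10^(−0.4 × -5.749) = 199.3

L/L_☉ ≈ 199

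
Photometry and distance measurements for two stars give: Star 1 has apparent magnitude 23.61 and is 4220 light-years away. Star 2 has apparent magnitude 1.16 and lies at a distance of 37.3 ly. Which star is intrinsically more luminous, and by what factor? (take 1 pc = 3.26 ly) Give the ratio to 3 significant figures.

Star 2 is more luminous, by a factor of 74600.

Star 1: d = 4220 ly / 3.26 = 1294 pc
Star 1: M = m − 5 log₁₀ d + 5 = 23.61 − 5·3.1121 + 5 = 13.050
Star 2: d = 37.3 ly / 3.26 = 11.44 pc
Star 2: M = m − 5 log₁₀ d + 5 = 1.16 − 5·1.0585 + 5 = 0.868
ΔM = M_1 − M_2 = 13.050 − (0.868) = 12.182; smaller M is more luminous → Star 2.
L ratio = 10^(0.4 |ΔM|) = 10^4.873 = 74610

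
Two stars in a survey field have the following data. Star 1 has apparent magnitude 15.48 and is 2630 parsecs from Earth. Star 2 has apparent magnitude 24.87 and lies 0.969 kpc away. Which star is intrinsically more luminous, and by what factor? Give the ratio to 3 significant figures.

Star 1: M = m − 5 log₁₀ d + 5 = 15.48 − 5·3.4200 + 5 = 3.380
Star 2: d = 0.969 kpc = 969.0 pc
Star 2: M = m − 5 log₁₀ d + 5 = 24.87 − 5·2.9863 + 5 = 14.938
ΔM = M_1 − M_2 = 3.380 − (14.938) = -11.558; smaller M is more luminous → Star 1.
L ratio = 10^(0.4 |ΔM|) = 10^4.623 = 42000

Star 1 is more luminous, by a factor of 42000.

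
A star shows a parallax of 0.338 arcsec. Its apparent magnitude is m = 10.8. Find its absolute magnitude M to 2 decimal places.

M ≈ 13.44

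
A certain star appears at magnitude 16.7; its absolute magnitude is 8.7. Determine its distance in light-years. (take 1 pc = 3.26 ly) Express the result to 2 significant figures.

μ = m − M = 8.000
m − M = 5 log₁₀ d − 5
log₁₀ d = (m − M)/5 + 1 = 2.6000
d = 10^2.6000 = 398.1 pc
= 1298 ly

d ≈ 1300 ly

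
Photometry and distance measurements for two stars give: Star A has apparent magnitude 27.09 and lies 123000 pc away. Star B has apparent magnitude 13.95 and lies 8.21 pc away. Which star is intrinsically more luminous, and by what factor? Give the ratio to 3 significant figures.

Star A: M = m − 5 log₁₀ d + 5 = 27.09 − 5·5.0899 + 5 = 6.640
Star B: M = m − 5 log₁₀ d + 5 = 13.95 − 5·0.9143 + 5 = 14.378
ΔM = M_A − M_B = 6.640 − (14.378) = -7.738; smaller M is more luminous → Star A.
L ratio = 10^(0.4 |ΔM|) = 10^3.095 = 1245

Star A is more luminous, by a factor of 1240.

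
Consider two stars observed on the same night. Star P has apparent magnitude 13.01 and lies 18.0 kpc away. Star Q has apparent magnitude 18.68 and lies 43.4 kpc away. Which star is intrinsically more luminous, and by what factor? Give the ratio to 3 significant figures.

Star P: d = 18.0 kpc = 18000 pc
Star P: M = m − 5 log₁₀ d + 5 = 13.01 − 5·4.2553 + 5 = -3.266
Star Q: d = 43.4 kpc = 43400 pc
Star Q: M = m − 5 log₁₀ d + 5 = 18.68 − 5·4.6375 + 5 = 0.493
ΔM = M_P − M_Q = -3.266 − (0.493) = -3.759; smaller M is more luminous → Star P.
L ratio = 10^(0.4 |ΔM|) = 10^1.504 = 31.88

Star P is more luminous, by a factor of 31.9.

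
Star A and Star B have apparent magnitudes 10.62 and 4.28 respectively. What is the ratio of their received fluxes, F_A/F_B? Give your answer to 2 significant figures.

F_A/F_B ≈ 2.9×10^-3

Δm = 10.62 − (4.28) = 6.34
Flux ratio = 10^(−0.4 Δm) = 10^(−0.4 × 6.34) = 10^-2.536 = 2.911×10^-3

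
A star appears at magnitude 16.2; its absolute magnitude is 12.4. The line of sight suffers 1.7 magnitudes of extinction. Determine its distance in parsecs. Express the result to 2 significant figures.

m − M = 5 log₁₀(d/10 pc) + A  ⇒  16.2 − (12.4) − 1.7 = 5 log₁₀(d/10)
2.100 = 5 log₁₀(d/10)
log₁₀ d = (m − M − A)/5 + 1 = 1.4200
d = 10^1.4200 = 26.30 pc

d ≈ 26 pc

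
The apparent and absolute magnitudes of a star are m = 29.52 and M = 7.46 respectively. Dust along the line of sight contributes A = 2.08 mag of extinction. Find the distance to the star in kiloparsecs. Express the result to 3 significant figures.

d ≈ 99.1 kpc

m − M = 5 log₁₀(d/10 pc) + A  ⇒  29.52 − (7.46) − 2.08 = 5 log₁₀(d/10)
19.980 = 5 log₁₀(d/10)
log₁₀ d = (m − M − A)/5 + 1 = 4.9960
d = 10^4.9960 = 99080 pc
= 99.08 kpc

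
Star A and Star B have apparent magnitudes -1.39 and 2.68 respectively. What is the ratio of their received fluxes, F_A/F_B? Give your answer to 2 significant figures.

F_A/F_B ≈ 42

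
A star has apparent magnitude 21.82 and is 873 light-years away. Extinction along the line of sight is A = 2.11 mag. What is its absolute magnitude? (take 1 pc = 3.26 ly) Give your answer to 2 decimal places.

d = 873 ly / 3.26 = 267.8 pc
5 log₁₀(d/10 pc) = 5 log₁₀(267.8) − 5 = 7.139
M = m − 5 log₁₀(d/10) − A = 21.82 − 7.139 − 2.11 = 12.571

M ≈ 12.57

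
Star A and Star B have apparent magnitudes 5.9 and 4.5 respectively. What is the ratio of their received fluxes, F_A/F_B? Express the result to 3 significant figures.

Δm = 5.9 − (4.5) = 1.4
Flux ratio = 10^(−0.4 Δm) = 10^(−0.4 × 1.4) = 10^-0.560 = 0.2754

F_A/F_B ≈ 0.275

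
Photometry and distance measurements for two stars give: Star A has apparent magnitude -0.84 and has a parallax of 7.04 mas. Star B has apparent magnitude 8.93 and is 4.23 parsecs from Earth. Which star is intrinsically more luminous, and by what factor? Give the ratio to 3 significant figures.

Star A is more luminous, by a factor of 9.12×10^6.

Star A: p = 7.04 mas = 7.04×10^-3″ → d = 1/p = 142.0 pc
Star A: M = m − 5 log₁₀ d + 5 = -0.84 − 5·2.1524 + 5 = -6.602
Star B: M = m − 5 log₁₀ d + 5 = 8.93 − 5·0.6263 + 5 = 10.798
ΔM = M_A − M_B = -6.602 − (10.798) = -17.400; smaller M is more luminous → Star A.
L ratio = 10^(0.4 |ΔM|) = 10^6.960 = 9.124×10^6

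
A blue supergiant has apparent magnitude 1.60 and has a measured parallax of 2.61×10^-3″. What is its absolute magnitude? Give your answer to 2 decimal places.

M ≈ -6.32

d = 1/p = 1/2.61×10^-3″ = 383.1 pc
5 log₁₀(d/10 pc) = 5 log₁₀(383.1) − 5 = 7.917
M = m − 5 log₁₀(d/10) = 1.60 − 7.917 = -6.317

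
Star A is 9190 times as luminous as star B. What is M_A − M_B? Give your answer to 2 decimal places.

M_A − M_B ≈ -9.91

Pogson: ΔM = −2.5 log₁₀(ratio) = −2.5 log₁₀(9190) = −2.5 × 3.9633 = -9.908
Star A is brighter, so it has the smaller magnitude: the difference is negative.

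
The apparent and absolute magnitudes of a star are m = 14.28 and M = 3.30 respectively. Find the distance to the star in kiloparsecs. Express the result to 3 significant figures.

d ≈ 1.57 kpc

μ = m − M = 10.980
m − M = 5 log₁₀ d − 5
log₁₀ d = (m − M)/5 + 1 = 3.1960
d = 10^3.1960 = 1570 pc
= 1.570 kpc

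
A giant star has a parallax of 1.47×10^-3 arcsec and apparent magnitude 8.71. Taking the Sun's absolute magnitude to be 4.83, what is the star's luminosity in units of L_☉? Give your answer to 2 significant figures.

L/L_☉ ≈ 130

d = 1/p = 1/1.47×10^-3″ = 680.3 pc
M = m − 5 log₁₀ d + 5 = 8.71 − 5·2.8327 + 5 = -0.453
M − M_☉ = -0.453 − 4.83 = -5.283
L/L_☉ = 10^(−0.4 × -5.283) = 129.8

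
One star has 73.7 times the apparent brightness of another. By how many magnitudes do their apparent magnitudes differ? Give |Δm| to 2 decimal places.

|Δm| ≈ 4.67

Pogson: Δm = −2.5 log₁₀(ratio) = −2.5 log₁₀(73.7) = −2.5 × 1.8675 = -4.669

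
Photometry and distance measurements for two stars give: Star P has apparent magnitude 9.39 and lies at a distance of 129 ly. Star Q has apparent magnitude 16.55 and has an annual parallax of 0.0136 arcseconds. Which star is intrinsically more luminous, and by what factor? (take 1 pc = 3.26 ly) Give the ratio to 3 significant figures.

Star P: d = 129 ly / 3.26 = 39.57 pc
Star P: M = m − 5 log₁₀ d + 5 = 9.39 − 5·1.5974 + 5 = 6.403
Star Q: d = 1/p = 1/0.0136″ = 73.53 pc
Star Q: M = m − 5 log₁₀ d + 5 = 16.55 − 5·1.8665 + 5 = 12.218
ΔM = M_P − M_Q = 6.403 − (12.218) = -5.815; smaller M is more luminous → Star P.
L ratio = 10^(0.4 |ΔM|) = 10^2.326 = 211.7

Star P is more luminous, by a factor of 212.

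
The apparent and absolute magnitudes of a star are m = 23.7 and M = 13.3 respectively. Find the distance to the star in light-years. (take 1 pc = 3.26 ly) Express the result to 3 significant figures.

d ≈ 3920 ly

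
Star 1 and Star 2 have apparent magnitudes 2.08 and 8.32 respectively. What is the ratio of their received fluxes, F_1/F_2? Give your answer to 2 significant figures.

Magnitude difference = -6.24
Flux ratio = 10^(−0.4 Δm) = 10^(−0.4 × -6.24) = 10^2.496 = 313.3

F_1/F_2 ≈ 310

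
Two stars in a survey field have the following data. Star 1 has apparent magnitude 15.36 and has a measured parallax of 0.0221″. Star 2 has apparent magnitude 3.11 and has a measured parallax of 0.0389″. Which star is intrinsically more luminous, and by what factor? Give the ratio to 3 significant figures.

Star 1: d = 1/p = 1/0.0221″ = 45.25 pc
Star 1: M = m − 5 log₁₀ d + 5 = 15.36 − 5·1.6556 + 5 = 12.082
Star 2: d = 1/p = 1/0.0389″ = 25.71 pc
Star 2: M = m − 5 log₁₀ d + 5 = 3.11 − 5·1.4101 + 5 = 1.060
ΔM = M_1 − M_2 = 12.082 − (1.060) = 11.022; smaller M is more luminous → Star 2.
L ratio = 10^(0.4 |ΔM|) = 10^4.409 = 25640

Star 2 is more luminous, by a factor of 25600.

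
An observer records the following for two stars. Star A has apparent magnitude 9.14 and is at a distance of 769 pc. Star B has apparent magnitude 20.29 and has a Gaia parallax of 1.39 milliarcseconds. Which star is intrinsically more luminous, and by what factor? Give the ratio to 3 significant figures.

Star A is more luminous, by a factor of 33000.

Star A: M = m − 5 log₁₀ d + 5 = 9.14 − 5·2.8859 + 5 = -0.290
Star B: p = 1.39 mas = 1.39×10^-3″ → d = 1/p = 719.4 pc
Star B: M = m − 5 log₁₀ d + 5 = 20.29 − 5·2.8570 + 5 = 11.005
ΔM = M_A − M_B = -0.290 − (11.005) = -11.295; smaller M is more luminous → Star A.
L ratio = 10^(0.4 |ΔM|) = 10^4.518 = 32950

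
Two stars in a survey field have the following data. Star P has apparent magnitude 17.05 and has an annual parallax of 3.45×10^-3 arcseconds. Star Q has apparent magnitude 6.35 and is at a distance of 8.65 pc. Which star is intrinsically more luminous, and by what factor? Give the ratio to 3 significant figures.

Star P: d = 1/p = 1/3.45×10^-3″ = 289.9 pc
Star P: M = m − 5 log₁₀ d + 5 = 17.05 − 5·2.4622 + 5 = 9.739
Star Q: M = m − 5 log₁₀ d + 5 = 6.35 − 5·0.9370 + 5 = 6.665
ΔM = M_P − M_Q = 9.739 − (6.665) = 3.074; smaller M is more luminous → Star Q.
L ratio = 10^(0.4 |ΔM|) = 10^1.230 = 16.97

Star Q is more luminous, by a factor of 17.0.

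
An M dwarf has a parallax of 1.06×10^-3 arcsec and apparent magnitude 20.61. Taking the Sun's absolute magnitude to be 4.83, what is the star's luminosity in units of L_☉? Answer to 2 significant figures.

d = 1/p = 1/1.06×10^-3″ = 943.4 pc
M = m − 5 log₁₀ d + 5 = 20.61 − 5·2.9747 + 5 = 10.737
M − M_☉ = 10.737 − 4.83 = 5.907
L/L_☉ = 10^(−0.4 × 5.907) = 4.339×10^-3

L/L_☉ ≈ 4.3×10^-3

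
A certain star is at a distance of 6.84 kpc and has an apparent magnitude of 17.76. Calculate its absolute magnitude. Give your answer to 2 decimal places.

M ≈ 3.58

d = 6.84 kpc = 6840 pc
5 log₁₀(d/10 pc) = 5 log₁₀(6840) − 5 = 14.175
M = m − 5 log₁₀(d/10) = 17.76 − 14.175 = 3.585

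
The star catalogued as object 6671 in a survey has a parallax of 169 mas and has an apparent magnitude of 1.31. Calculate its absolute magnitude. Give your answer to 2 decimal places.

M ≈ 2.45

p = 169 mas = 0.169″ → d = 1/p = 5.917 pc
5 log₁₀(d/10 pc) = 5 log₁₀(5.917) − 5 = -1.139
M = m − 5 log₁₀(d/10) = 1.31 + 1.139 = 2.449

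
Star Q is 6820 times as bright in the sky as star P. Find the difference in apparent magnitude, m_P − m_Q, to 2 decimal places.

Pogson: Δm = −2.5 log₁₀(ratio) = −2.5 log₁₀(6820) = −2.5 × 3.8338 = -9.584
Star Q is brighter so has the smaller magnitude: m_P − m_Q is positive.

m_P − m_Q ≈ 9.58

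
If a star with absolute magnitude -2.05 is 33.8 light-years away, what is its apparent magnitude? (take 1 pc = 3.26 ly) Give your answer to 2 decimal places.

m ≈ -1.97

d = 33.8 ly / 3.26 = 10.37 pc
m = M + 5 log₁₀ d − 5 = -2.05 + 5·1.0157 − 5 = -1.972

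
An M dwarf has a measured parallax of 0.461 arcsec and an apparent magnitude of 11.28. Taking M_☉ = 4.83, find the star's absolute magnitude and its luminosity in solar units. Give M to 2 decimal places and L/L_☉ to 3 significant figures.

M ≈ 14.60; L/L_☉ ≈ 1.24×10^-4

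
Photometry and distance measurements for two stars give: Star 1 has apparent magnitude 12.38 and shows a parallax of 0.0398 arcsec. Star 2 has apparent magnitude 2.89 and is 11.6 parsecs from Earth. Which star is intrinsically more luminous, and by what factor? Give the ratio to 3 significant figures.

Star 2 is more luminous, by a factor of 1330.

Star 1: d = 1/p = 1/0.0398″ = 25.13 pc
Star 1: M = m − 5 log₁₀ d + 5 = 12.38 − 5·1.4001 + 5 = 10.379
Star 2: M = m − 5 log₁₀ d + 5 = 2.89 − 5·1.0645 + 5 = 2.568
ΔM = M_1 − M_2 = 10.379 − (2.568) = 7.812; smaller M is more luminous → Star 2.
L ratio = 10^(0.4 |ΔM|) = 10^3.125 = 1333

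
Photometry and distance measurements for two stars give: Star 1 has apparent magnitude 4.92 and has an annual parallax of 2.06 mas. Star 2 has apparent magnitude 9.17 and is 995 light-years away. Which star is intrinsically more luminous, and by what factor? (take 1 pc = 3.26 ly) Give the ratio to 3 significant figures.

Star 1 is more luminous, by a factor of 127.

Star 1: p = 2.06 mas = 2.06×10^-3″ → d = 1/p = 485.4 pc
Star 1: M = m − 5 log₁₀ d + 5 = 4.92 − 5·2.6861 + 5 = -3.511
Star 2: d = 995 ly / 3.26 = 305.2 pc
Star 2: M = m − 5 log₁₀ d + 5 = 9.17 − 5·2.4846 + 5 = 1.747
ΔM = M_1 − M_2 = -3.511 − (1.747) = -5.258; smaller M is more luminous → Star 1.
L ratio = 10^(0.4 |ΔM|) = 10^2.103 = 126.8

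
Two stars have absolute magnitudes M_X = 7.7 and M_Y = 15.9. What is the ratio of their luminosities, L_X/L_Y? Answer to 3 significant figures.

L_X/L_Y ≈ 1910

ΔM = M_X − M_Y = -8.2
L_X/L_Y = 10^(−0.4 ΔM) = 10^3.280 = 1905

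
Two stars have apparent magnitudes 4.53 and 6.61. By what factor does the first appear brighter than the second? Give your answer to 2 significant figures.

6.8

Δm = 4.53 − (6.61) = -2.08
Flux ratio = 10^(−0.4 Δm) = 10^(−0.4 × -2.08) = 10^0.832 = 6.792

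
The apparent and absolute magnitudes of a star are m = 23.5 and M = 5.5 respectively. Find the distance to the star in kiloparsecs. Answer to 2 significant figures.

d ≈ 40 kpc

μ = m − M = 18.000
m − M = 5 log₁₀ d − 5
log₁₀ d = (m − M)/5 + 1 = 4.6000
d = 10^4.6000 = 39810 pc
= 39.81 kpc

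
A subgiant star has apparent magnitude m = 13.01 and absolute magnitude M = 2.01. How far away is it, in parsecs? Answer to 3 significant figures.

d ≈ 1580 pc

μ = m − M = 11.000
m − M = 5 log₁₀ d − 5
log₁₀ d = (m − M)/5 + 1 = 3.2000
d = 10^3.2000 = 1585 pc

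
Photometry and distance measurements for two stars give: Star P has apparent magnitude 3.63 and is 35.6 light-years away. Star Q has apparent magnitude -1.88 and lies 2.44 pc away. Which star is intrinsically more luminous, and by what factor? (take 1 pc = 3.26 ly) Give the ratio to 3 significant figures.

Star Q is more luminous, by a factor of 7.99.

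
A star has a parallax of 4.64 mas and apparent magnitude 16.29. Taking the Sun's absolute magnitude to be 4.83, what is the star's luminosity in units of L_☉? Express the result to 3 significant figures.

L/L_☉ ≈ 0.0121

d = 1/p = 1000/4.64 mas = 215.5 pc
M = m − 5 log₁₀ d + 5 = 16.29 − 5·2.3335 + 5 = 9.623
M − M_☉ = 9.623 − 4.83 = 4.793
L/L_☉ = 10^(−0.4 × 4.793) = 0.01210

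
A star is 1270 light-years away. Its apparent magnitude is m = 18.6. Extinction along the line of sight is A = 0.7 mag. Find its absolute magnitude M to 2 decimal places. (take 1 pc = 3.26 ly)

M ≈ 9.95

d = 1270 ly / 3.26 = 389.6 pc
5 log₁₀(d/10 pc) = 5 log₁₀(389.6) − 5 = 7.953
M = m − 5 log₁₀(d/10) − A = 18.6 − 7.953 − 0.7 = 9.947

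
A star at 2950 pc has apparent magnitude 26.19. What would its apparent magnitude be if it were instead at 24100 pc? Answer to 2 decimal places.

m ≈ 30.75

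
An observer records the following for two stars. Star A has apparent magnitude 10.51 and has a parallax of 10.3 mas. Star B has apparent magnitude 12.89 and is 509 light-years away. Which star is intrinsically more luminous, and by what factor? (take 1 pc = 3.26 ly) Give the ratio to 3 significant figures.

Star A is more luminous, by a factor of 3.46.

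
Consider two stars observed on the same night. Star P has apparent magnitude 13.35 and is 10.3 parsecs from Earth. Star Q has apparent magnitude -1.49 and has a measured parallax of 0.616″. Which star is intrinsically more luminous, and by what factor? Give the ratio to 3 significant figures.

Star Q is more luminous, by a factor of 21400.

Star P: M = m − 5 log₁₀ d + 5 = 13.35 − 5·1.0128 + 5 = 13.286
Star Q: d = 1/p = 1/0.616″ = 1.623 pc
Star Q: M = m − 5 log₁₀ d + 5 = -1.49 − 5·0.2104 + 5 = 2.458
ΔM = M_P − M_Q = 13.286 − (2.458) = 10.828; smaller M is more luminous → Star Q.
L ratio = 10^(0.4 |ΔM|) = 10^4.331 = 21440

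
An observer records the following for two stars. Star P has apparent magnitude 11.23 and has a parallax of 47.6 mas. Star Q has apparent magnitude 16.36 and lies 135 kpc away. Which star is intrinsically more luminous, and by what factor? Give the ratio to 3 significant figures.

Star P: p = 47.6 mas = 0.0476″ → d = 1/p = 21.01 pc
Star P: M = m − 5 log₁₀ d + 5 = 11.23 − 5·1.3224 + 5 = 9.618
Star Q: d = 135 kpc = 135000 pc
Star Q: M = m − 5 log₁₀ d + 5 = 16.36 − 5·5.1303 + 5 = -4.292
ΔM = M_P − M_Q = 9.618 − (-4.292) = 13.910; smaller M is more luminous → Star Q.
L ratio = 10^(0.4 |ΔM|) = 10^5.564 = 366300

Star Q is more luminous, by a factor of 366000.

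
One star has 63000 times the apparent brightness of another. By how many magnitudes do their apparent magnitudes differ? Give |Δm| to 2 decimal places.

|Δm| ≈ 12.00

Pogson: Δm = −2.5 log₁₀(ratio) = −2.5 log₁₀(63000) = −2.5 × 4.7993 = -11.998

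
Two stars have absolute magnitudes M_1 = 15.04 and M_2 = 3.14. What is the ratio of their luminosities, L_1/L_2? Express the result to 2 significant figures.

L_1/L_2 ≈ 1.7×10^-5

ΔM = M_1 − M_2 = 11.90
L_1/L_2 = 10^(−0.4 ΔM) = 10^-4.760 = 1.738×10^-5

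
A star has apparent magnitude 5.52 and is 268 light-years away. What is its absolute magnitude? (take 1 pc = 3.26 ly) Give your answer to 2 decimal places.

M ≈ 0.95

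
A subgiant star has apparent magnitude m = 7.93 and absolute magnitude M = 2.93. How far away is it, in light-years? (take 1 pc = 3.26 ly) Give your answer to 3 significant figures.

d ≈ 326 ly

μ = m − M = 5.000
m − M = 5 log₁₀ d − 5
log₁₀ d = (m − M)/5 + 1 = 2.0000
d = 10^2.0000 = 100.0 pc
= 326.0 ly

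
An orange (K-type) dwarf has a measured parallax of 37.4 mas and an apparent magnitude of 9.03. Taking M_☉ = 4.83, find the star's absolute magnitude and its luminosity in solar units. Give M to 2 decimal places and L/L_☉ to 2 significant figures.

d = 1/p = 1000/37.4 mas = 26.74 pc
M = m − 5 log₁₀ d + 5 = 9.03 − 5·1.4271 + 5 = 6.894
M − M_☉ = 6.894 − 4.83 = 2.064
L/L_☉ = 10^(−0.4 × 2.064) = 0.1494

M ≈ 6.89; L/L_☉ ≈ 0.15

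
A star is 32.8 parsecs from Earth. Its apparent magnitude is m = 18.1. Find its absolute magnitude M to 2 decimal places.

M ≈ 15.52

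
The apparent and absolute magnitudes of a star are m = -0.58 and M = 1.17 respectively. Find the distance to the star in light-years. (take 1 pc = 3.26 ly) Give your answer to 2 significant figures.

d ≈ 15 ly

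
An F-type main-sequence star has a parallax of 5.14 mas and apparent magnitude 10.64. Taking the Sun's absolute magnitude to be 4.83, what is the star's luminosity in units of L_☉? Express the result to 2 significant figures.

L/L_☉ ≈ 1.8

d = 1/p = 1000/5.14 mas = 194.6 pc
M = m − 5 log₁₀ d + 5 = 10.64 − 5·2.2890 + 5 = 4.195
M − M_☉ = 4.195 − 4.83 = -0.635
L/L_☉ = 10^(−0.4 × -0.635) = 1.795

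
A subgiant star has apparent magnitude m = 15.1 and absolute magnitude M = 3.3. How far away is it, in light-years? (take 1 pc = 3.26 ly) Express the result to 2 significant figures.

d ≈ 7500 ly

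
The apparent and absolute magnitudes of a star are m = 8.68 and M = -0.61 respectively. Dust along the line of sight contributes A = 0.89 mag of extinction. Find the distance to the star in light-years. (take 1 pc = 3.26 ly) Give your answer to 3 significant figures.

m − M = 5 log₁₀(d/10 pc) + A  ⇒  8.68 − (-0.61) − 0.89 = 5 log₁₀(d/10)
8.400 = 5 log₁₀(d/10)
log₁₀ d = (m − M − A)/5 + 1 = 2.6800
d = 10^2.6800 = 478.6 pc
= 1560 ly

d ≈ 1560 ly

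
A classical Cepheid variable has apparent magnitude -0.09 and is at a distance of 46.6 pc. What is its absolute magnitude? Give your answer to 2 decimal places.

M ≈ -3.43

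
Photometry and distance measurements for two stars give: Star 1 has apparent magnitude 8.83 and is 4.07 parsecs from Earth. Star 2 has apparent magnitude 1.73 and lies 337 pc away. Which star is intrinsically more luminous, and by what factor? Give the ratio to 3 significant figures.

Star 2 is more luminous, by a factor of 4.74×10^6.

Star 1: M = m − 5 log₁₀ d + 5 = 8.83 − 5·0.6096 + 5 = 10.782
Star 2: M = m − 5 log₁₀ d + 5 = 1.73 − 5·2.5276 + 5 = -5.908
ΔM = M_1 − M_2 = 10.782 − (-5.908) = 16.690; smaller M is more luminous → Star 2.
L ratio = 10^(0.4 |ΔM|) = 10^6.676 = 4.743×10^6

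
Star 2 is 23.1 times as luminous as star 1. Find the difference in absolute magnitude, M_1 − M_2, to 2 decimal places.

Pogson: ΔM = −2.5 log₁₀(ratio) = −2.5 log₁₀(23.1) = −2.5 × 1.3636 = -3.409
Star 2 is brighter so has the smaller magnitude: M_1 − M_2 is positive.

M_1 − M_2 ≈ 3.41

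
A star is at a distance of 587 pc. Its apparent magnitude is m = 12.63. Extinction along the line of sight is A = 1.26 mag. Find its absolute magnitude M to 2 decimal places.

M ≈ 2.53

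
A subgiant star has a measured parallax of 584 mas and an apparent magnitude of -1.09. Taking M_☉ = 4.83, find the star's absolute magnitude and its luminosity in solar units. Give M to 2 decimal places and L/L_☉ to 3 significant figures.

M ≈ 2.74; L/L_☉ ≈ 6.84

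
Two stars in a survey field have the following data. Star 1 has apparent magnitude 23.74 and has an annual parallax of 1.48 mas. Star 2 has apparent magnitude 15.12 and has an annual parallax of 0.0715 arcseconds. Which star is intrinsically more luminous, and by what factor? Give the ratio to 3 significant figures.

Star 2 is more luminous, by a factor of 1.20.

Star 1: p = 1.48 mas = 1.48×10^-3″ → d = 1/p = 675.7 pc
Star 1: M = m − 5 log₁₀ d + 5 = 23.74 − 5·2.8297 + 5 = 14.591
Star 2: d = 1/p = 1/0.0715″ = 13.99 pc
Star 2: M = m − 5 log₁₀ d + 5 = 15.12 − 5·1.1457 + 5 = 14.392
ΔM = M_1 − M_2 = 14.591 − (14.392) = 0.200; smaller M is more luminous → Star 2.
L ratio = 10^(0.4 |ΔM|) = 10^0.080 = 1.202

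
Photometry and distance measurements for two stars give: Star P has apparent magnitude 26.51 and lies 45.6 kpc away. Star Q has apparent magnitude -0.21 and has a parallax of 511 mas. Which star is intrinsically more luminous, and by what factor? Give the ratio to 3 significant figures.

Star P: d = 45.6 kpc = 45600 pc
Star P: M = m − 5 log₁₀ d + 5 = 26.51 − 5·4.6590 + 5 = 8.215
Star Q: p = 511 mas = 0.511″ → d = 1/p = 1.957 pc
Star Q: M = m − 5 log₁₀ d + 5 = -0.21 − 5·0.2916 + 5 = 3.332
ΔM = M_P − M_Q = 8.215 − (3.332) = 4.883; smaller M is more luminous → Star Q.
L ratio = 10^(0.4 |ΔM|) = 10^1.953 = 89.79

Star Q is more luminous, by a factor of 89.8.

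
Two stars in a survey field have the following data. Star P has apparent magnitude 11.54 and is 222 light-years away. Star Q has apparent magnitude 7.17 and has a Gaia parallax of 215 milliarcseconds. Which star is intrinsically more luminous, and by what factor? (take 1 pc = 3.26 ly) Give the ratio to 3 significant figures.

Star P: d = 222 ly / 3.26 = 68.10 pc
Star P: M = m − 5 log₁₀ d + 5 = 11.54 − 5·1.8331 + 5 = 7.374
Star Q: p = 215 mas = 0.215″ → d = 1/p = 4.651 pc
Star Q: M = m − 5 log₁₀ d + 5 = 7.17 − 5·0.6676 + 5 = 8.832
ΔM = M_P − M_Q = 7.374 − (8.832) = -1.458; smaller M is more luminous → Star P.
L ratio = 10^(0.4 |ΔM|) = 10^0.583 = 3.830

Star P is more luminous, by a factor of 3.83.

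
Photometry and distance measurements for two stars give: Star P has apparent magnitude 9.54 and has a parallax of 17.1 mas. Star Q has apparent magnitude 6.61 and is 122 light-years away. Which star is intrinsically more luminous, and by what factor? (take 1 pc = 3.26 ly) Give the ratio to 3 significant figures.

Star Q is more luminous, by a factor of 6.09.

Star P: p = 17.1 mas = 0.0171″ → d = 1/p = 58.48 pc
Star P: M = m − 5 log₁₀ d + 5 = 9.54 − 5·1.7670 + 5 = 5.705
Star Q: d = 122 ly / 3.26 = 37.42 pc
Star Q: M = m − 5 log₁₀ d + 5 = 6.61 − 5·1.5731 + 5 = 3.744
ΔM = M_P − M_Q = 5.705 − (3.744) = 1.961; smaller M is more luminous → Star Q.
L ratio = 10^(0.4 |ΔM|) = 10^0.784 = 6.085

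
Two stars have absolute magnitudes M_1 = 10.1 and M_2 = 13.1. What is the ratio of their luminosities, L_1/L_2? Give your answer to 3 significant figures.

ΔM = M_1 − M_2 = -3.0
L_1/L_2 = 10^(−0.4 ΔM) = 10^1.200 = 15.85

L_1/L_2 ≈ 15.8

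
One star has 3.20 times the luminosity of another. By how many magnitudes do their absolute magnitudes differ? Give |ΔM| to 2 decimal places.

Pogson: ΔM = −2.5 log₁₀(ratio) = −2.5 log₁₀(3.20) = −2.5 × 0.5051 = -1.263

|ΔM| ≈ 1.26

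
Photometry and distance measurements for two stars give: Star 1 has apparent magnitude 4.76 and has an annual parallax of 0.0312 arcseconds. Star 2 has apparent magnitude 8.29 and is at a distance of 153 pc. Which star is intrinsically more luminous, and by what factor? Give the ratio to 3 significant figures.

Star 1 is more luminous, by a factor of 1.13.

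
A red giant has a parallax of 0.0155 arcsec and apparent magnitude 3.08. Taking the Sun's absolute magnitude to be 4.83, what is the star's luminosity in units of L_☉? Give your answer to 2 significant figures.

L/L_☉ ≈ 210

d = 1/p = 1/0.0155″ = 64.52 pc
M = m − 5 log₁₀ d + 5 = 3.08 − 5·1.8097 + 5 = -0.968
M − M_☉ = -0.968 − 4.83 = -5.798
L/L_☉ = 10^(−0.4 × -5.798) = 208.6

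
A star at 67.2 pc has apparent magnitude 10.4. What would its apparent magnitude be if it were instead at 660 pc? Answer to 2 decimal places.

m ≈ 15.36

Flux ∝ 1/d², so Δm = 5 log₁₀(d₂/d₁) = 5 log₁₀(660/67.2) = 4.961
m₂ = m₁ + Δm = 10.4 + (4.961) = 15.361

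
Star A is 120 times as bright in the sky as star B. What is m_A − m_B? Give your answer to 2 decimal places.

Pogson: Δm = −2.5 log₁₀(ratio) = −2.5 log₁₀(120) = −2.5 × 2.0792 = -5.198
Star A is brighter, so it has the smaller magnitude: the difference is negative.

m_A − m_B ≈ -5.20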